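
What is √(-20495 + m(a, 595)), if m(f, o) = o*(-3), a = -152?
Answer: 2*I*√5570 ≈ 149.26*I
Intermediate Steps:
m(f, o) = -3*o
√(-20495 + m(a, 595)) = √(-20495 - 3*595) = √(-20495 - 1785) = √(-22280) = 2*I*√5570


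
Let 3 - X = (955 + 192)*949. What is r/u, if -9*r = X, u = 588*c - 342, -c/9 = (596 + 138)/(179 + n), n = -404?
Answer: 13606250/1903689 ≈ 7.1473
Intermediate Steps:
c = 734/25 (c = -9*(596 + 138)/(179 - 404) = -6606/(-225) = -6606*(-1)/225 = -9*(-734/225) = 734/25 ≈ 29.360)
X = -1088500 (X = 3 - (955 + 192)*949 = 3 - 1147*949 = 3 - 1*1088503 = 3 - 1088503 = -1088500)
u = 423042/25 (u = 588*(734/25) - 342 = 431592/25 - 342 = 423042/25 ≈ 16922.)
r = 1088500/9 (r = -⅑*(-1088500) = 1088500/9 ≈ 1.2094e+5)
r/u = 1088500/(9*(423042/25)) = (1088500/9)*(25/423042) = 13606250/1903689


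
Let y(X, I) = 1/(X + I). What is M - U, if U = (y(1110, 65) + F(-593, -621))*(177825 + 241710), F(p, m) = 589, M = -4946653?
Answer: -59232484387/235 ≈ -2.5205e+8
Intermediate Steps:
y(X, I) = 1/(I + X)
U = 58070020932/235 (U = (1/(65 + 1110) + 589)*(177825 + 241710) = (1/1175 + 589)*419535 = (692076/1175)*419535 = 58070020932/235 ≈ 2.4711e+8)
M - U = -4946653 - 1*58070020932/235 = -4946653 - 58070020932/235 = -59232484387/235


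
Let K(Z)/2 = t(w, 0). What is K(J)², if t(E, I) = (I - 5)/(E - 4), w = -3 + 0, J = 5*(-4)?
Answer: 100/49 ≈ 2.0408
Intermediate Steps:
J = -20
w = -3
t(E, I) = (-5 + I)/(-4 + E)
K(Z) = 10/7 (K(Z) = 2*((-5 + 0)/(-4 - 3)) = 2*(-5/(-7)) = 2*(-⅐*(-5)) = 2*(5/7) = 10/7)
K(J)² = (10/7)² = 100/49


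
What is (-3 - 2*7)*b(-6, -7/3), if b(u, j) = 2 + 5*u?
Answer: 476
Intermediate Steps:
(-3 - 2*7)*b(-6, -7/3) = (-3 - 2*7)*(2 + 5*(-6)) = (-3 - 14)*(2 - 30) = -17*(-28) = 476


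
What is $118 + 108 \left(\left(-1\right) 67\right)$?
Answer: $-7118$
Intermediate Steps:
$118 + 108 \left(\left(-1\right) 67\right) = 118 + 108 \left(-67\right) = 118 - 7236 = -7118$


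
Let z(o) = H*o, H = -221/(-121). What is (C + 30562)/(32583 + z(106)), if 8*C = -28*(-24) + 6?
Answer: 14833027/15863876 ≈ 0.93502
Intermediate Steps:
H = 221/121 (H = -221*(-1/121) = 221/121 ≈ 1.8264)
C = 339/4 (C = (-28*(-24) + 6)/8 = (672 + 6)/8 = (⅛)*678 = 339/4 ≈ 84.750)
z(o) = 221*o/121
(C + 30562)/(32583 + z(106)) = (339/4 + 30562)/(32583 + (221/121)*106) = 122587/(4*(32583 + 23426/121)) = 122587/(4*(3965969/121)) = (122587/4)*(121/3965969) = 14833027/15863876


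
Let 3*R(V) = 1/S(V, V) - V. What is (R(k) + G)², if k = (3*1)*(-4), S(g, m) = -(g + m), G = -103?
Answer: 50794129/5184 ≈ 9798.3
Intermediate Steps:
S(g, m) = -g - m
k = -12 (k = 3*(-4) = -12)
R(V) = -V/3 - 1/(6*V) (R(V) = (1/(-V - V) - V)/3 = (1/(-2*V) - V)/3 = (-1/(2*V) - V)/3 = (-V - 1/(2*V))/3 = -V/3 - 1/(6*V))
(R(k) + G)² = ((-⅓*(-12) - ⅙/(-12)) - 103)² = ((4 - ⅙*(-1/12)) - 103)² = ((4 + 1/72) - 103)² = (289/72 - 103)² = (-7127/72)² = 50794129/5184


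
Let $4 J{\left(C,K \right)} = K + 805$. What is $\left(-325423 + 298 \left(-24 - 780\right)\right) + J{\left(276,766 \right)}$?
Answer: $- \frac{2258489}{4} \approx -5.6462 \cdot 10^{5}$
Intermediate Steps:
$J{\left(C,K \right)} = \frac{805}{4} + \frac{K}{4}$ ($J{\left(C,K \right)} = \frac{K + 805}{4} = \frac{805 + K}{4} = \frac{805}{4} + \frac{K}{4}$)
$\left(-325423 + 298 \left(-24 - 780\right)\right) + J{\left(276,766 \right)} = \left(-325423 + 298 \left(-24 - 780\right)\right) + \left(\frac{805}{4} + \frac{1}{4} \cdot 766\right) = \left(-325423 + 298 \left(-804\right)\right) + \left(\frac{805}{4} + \frac{383}{2}\right) = \left(-325423 - 239592\right) + \frac{1571}{4} = -565015 + \frac{1571}{4} = - \frac{2258489}{4}$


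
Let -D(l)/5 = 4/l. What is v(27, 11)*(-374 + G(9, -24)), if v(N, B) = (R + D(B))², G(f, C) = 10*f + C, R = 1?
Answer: -2268/11 ≈ -206.18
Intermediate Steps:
D(l) = -20/l
G(f, C) = C + 10*f
v(N, B) = (1 - 20/B)²
v(27, 11)*(-374 + G(9, -24)) = ((-20 + 11)²/11²)*(-374 + (-24 + 10*9)) = ((1/121)*(-9)²)*(-374 + (-24 + 90)) = ((1/121)*81)*(-374 + 66) = (81/121)*(-308) = -2268/11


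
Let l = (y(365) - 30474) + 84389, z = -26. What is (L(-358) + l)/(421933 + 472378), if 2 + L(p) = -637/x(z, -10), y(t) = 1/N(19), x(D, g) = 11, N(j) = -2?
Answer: 1184801/19674842 ≈ 0.060219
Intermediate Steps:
y(t) = -1/2 (y(t) = 1/(-2) = -1/2)
l = 107829/2 (l = (-1/2 - 30474) + 84389 = -60949/2 + 84389 = 107829/2 ≈ 53915.)
L(p) = -659/11 (L(p) = -2 - 637/11 = -659/11)
(L(-358) + l)/(421933 + 472378) = (-659/11 + 107829/2)/(421933 + 472378) = (1184801/22)/894311 = (1184801/22)*(1/894311) = 1184801/19674842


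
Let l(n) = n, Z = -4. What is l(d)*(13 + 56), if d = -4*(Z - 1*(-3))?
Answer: 276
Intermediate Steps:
d = 4 (d = -4*(-4 - 1*(-3)) = -4*(-4 + 3) = -4*(-1) = 4)
l(d)*(13 + 56) = 4*(13 + 56) = 4*69 = 276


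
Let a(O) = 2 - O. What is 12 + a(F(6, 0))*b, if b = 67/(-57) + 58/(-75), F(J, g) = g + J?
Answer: 28208/1425 ≈ 19.795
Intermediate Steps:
F(J, g) = J + g
b = -2777/1425 (b = 67*(-1/57) + 58*(-1/75) = -67/57 - 58/75 = -2777/1425 ≈ -1.9488)
12 + a(F(6, 0))*b = 12 + (2 - (6 + 0))*(-2777/1425) = 12 + (2 - 1*6)*(-2777/1425) = 12 + (2 - 6)*(-2777/1425) = 12 - 4*(-2777/1425) = 12 + 11108/1425 = 28208/1425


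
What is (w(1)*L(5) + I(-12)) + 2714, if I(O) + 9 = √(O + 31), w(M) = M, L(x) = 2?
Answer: 2707 + √19 ≈ 2711.4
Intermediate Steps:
I(O) = -9 + √(31 + O) (I(O) = -9 + √(O + 31) = -9 + √(31 + O))
(w(1)*L(5) + I(-12)) + 2714 = (1*2 + (-9 + √(31 - 12))) + 2714 = (2 + (-9 + √19)) + 2714 = (-7 + √19) + 2714 = 2707 + √19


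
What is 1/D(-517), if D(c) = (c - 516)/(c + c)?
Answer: 1034/1033 ≈ 1.0010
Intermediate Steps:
D(c) = (-516 + c)/(2*c) (D(c) = (-516 + c)/((2*c)) = (-516 + c)*(1/(2*c)) = (-516 + c)/(2*c))
1/D(-517) = 1/((½)*(-516 - 517)/(-517)) = 1/((½)*(-1/517)*(-1033)) = 1/(1033/1034) = 1034/1033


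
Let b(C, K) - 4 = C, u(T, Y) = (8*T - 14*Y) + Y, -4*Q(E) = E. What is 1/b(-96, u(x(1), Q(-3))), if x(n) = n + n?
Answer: -1/92 ≈ -0.010870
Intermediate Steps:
Q(E) = -E/4
x(n) = 2*n
u(T, Y) = -13*Y + 8*T (u(T, Y) = (-14*Y + 8*T) + Y = -13*Y + 8*T)
b(C, K) = 4 + C
1/b(-96, u(x(1), Q(-3))) = 1/(4 - 96) = 1/(-92) = -1/92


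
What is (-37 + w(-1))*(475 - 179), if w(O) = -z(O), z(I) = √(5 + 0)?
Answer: -10952 - 296*√5 ≈ -11614.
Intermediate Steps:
z(I) = √5
w(O) = -√5
(-37 + w(-1))*(475 - 179) = (-37 - √5)*(475 - 179) = (-37 - √5)*296 = -10952 - 296*√5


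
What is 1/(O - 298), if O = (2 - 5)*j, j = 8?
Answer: -1/322 ≈ -0.0031056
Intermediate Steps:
O = -24 (O = (2 - 5)*8 = -3*8 = -24)
1/(O - 298) = 1/(-24 - 298) = 1/(-322) = -1/322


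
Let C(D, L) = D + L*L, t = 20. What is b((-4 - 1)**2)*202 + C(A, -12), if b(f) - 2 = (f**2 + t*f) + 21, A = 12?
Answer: 232052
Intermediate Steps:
C(D, L) = D + L**2
b(f) = 23 + f**2 + 20*f (b(f) = 2 + ((f**2 + 20*f) + 21) = 2 + (21 + f**2 + 20*f) = 23 + f**2 + 20*f)
b((-4 - 1)**2)*202 + C(A, -12) = (23 + ((-4 - 1)**2)**2 + 20*(-4 - 1)**2)*202 + (12 + (-12)**2) = (23 + ((-5)**2)**2 + 20*(-5)**2)*202 + (12 + 144) = (23 + 25**2 + 20*25)*202 + 156 = (23 + 625 + 500)*202 + 156 = 1148*202 + 156 = 231896 + 156 = 232052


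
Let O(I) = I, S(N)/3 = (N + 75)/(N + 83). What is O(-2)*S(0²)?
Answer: -450/83 ≈ -5.4217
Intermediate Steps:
S(N) = 3*(75 + N)/(83 + N) (S(N) = 3*((N + 75)/(N + 83)) = 3*((75 + N)/(83 + N)) = 3*(75 + N)/(83 + N))
O(-2)*S(0²) = -6*(75 + 0²)/(83 + 0²) = -6*(75 + 0)/(83 + 0) = -6*75/83 = -2*225/83 = -450/83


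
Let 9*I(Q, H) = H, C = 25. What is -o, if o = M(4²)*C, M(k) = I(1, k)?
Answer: -400/9 ≈ -44.444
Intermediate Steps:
I(Q, H) = H/9
M(k) = k/9
o = 400/9 (o = ((⅑)*4²)*25 = ((⅑)*16)*25 = (16/9)*25 = 400/9 ≈ 44.444)
-o = -1*400/9 = -400/9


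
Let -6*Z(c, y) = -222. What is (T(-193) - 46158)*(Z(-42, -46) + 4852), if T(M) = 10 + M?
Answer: -226561149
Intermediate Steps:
Z(c, y) = 37 (Z(c, y) = -1/6*(-222) = 37)
(T(-193) - 46158)*(Z(-42, -46) + 4852) = ((10 - 193) - 46158)*(37 + 4852) = (-183 - 46158)*4889 = -46341*4889 = -226561149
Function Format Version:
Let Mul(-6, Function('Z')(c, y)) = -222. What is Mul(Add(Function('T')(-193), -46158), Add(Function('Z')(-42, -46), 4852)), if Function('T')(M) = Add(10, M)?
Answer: -226561149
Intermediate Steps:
Function('Z')(c, y) = 37 (Function('Z')(c, y) = Mul(Rational(-1, 6), -222) = 37)
Mul(Add(Function('T')(-193), -46158), Add(Function('Z')(-42, -46), 4852)) = Mul(Add(Add(10, -193), -46158), Add(37, 4852)) = Mul(Add(-183, -46158), 4889) = Mul(-46341, 4889) = -226561149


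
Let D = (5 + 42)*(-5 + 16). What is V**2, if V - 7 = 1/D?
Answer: 13104400/267289 ≈ 49.027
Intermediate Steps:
D = 517 (D = 47*11 = 517)
V = 3620/517 (V = 7 + 1/517 = 3620/517 ≈ 7.0019)
V**2 = (3620/517)**2 = 13104400/267289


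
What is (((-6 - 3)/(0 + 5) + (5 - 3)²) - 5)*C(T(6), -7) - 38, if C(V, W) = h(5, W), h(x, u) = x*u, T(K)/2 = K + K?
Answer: 60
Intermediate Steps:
T(K) = 4*K (T(K) = 2*(K + K) = 2*(2*K) = 4*K)
h(x, u) = u*x
C(V, W) = 5*W (C(V, W) = W*5 = 5*W)
(((-6 - 3)/(0 + 5) + (5 - 3)²) - 5)*C(T(6), -7) - 38 = (((-6 - 3)/(0 + 5) + (5 - 3)²) - 5)*(5*(-7)) - 38 = ((-9/5 + 2²) - 5)*(-35) - 38 = ((-9*⅕ + 4) - 5)*(-35) - 38 = ((-9/5 + 4) - 5)*(-35) - 38 = (11/5 - 5)*(-35) - 38 = -14/5*(-35) - 38 = 98 - 38 = 60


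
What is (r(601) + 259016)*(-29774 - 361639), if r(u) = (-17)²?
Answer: -101495347965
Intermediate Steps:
r(u) = 289
(r(601) + 259016)*(-29774 - 361639) = (289 + 259016)*(-29774 - 361639) = 259305*(-391413) = -101495347965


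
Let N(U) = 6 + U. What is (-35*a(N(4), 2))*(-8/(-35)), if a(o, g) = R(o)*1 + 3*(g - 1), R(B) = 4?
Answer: -56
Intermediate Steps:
a(o, g) = 1 + 3*g (a(o, g) = 4*1 + 3*(g - 1) = 4 + 3*(-1 + g) = 4 + (-3 + 3*g) = 1 + 3*g)
(-35*a(N(4), 2))*(-8/(-35)) = (-35*(1 + 3*2))*(-8/(-35)) = (-35*(1 + 6))*(-8*(-1/35)) = -35*7*(8/35) = -245*8/35 = -56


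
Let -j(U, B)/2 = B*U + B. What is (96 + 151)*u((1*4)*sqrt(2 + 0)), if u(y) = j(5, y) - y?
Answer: -12844*sqrt(2) ≈ -18164.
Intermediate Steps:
j(U, B) = -2*B - 2*B*U (j(U, B) = -2*(B*U + B) = -2*(B + B*U) = -2*B - 2*B*U)
u(y) = -13*y (u(y) = -2*y*(1 + 5) - y = -2*y*6 - y = -12*y - y = -13*y)
(96 + 151)*u((1*4)*sqrt(2 + 0)) = (96 + 151)*(-13*1*4*sqrt(2 + 0)) = 247*(-52*sqrt(2)) = -12844*sqrt(2)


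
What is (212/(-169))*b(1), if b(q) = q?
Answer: -212/169 ≈ -1.2544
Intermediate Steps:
(212/(-169))*b(1) = (212/(-169))*1 = (212*(-1/169))*1 = -212/169*1 = -212/169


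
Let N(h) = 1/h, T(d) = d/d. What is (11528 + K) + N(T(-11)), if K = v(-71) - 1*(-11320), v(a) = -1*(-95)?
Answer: 22944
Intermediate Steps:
T(d) = 1
v(a) = 95
K = 11415 (K = 95 - 1*(-11320) = 95 + 11320 = 11415)
(11528 + K) + N(T(-11)) = (11528 + 11415) + 1/1 = 22943 + 1 = 22944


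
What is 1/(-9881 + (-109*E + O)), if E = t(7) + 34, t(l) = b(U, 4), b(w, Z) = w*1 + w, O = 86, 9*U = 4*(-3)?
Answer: -3/39631 ≈ -7.5698e-5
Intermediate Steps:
U = -4/3 (U = (4*(-3))/9 = (1/9)*(-12) = -4/3 ≈ -1.3333)
b(w, Z) = 2*w (b(w, Z) = w + w = 2*w)
t(l) = -8/3 (t(l) = 2*(-4/3) = -8/3)
E = 94/3 (E = -8/3 + 34 = 94/3 ≈ 31.333)
1/(-9881 + (-109*E + O)) = 1/(-9881 + (-109*94/3 + 86)) = 1/(-9881 + (-10246/3 + 86)) = 1/(-9881 - 9988/3) = 1/(-39631/3) = -3/39631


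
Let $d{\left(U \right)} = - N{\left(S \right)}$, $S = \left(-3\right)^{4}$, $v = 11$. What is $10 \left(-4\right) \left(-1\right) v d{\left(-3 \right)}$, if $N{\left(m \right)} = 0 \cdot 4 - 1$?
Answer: $440$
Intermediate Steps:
$S = 81$
$N{\left(m \right)} = -1$ ($N{\left(m \right)} = 0 - 1 = -1$)
$d{\left(U \right)} = 1$ ($d{\left(U \right)} = \left(-1\right) \left(-1\right) = 1$)
$10 \left(-4\right) \left(-1\right) v d{\left(-3 \right)} = 10 \left(-4\right) \left(-1\right) 11 \cdot 1 = \left(-40\right) \left(-1\right) 11 \cdot 1 = 40 \cdot 11 \cdot 1 = 440 \cdot 1 = 440$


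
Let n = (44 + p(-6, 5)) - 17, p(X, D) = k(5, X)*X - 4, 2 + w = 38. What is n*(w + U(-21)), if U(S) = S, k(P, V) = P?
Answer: -105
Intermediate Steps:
w = 36 (w = -2 + 38 = 36)
p(X, D) = -4 + 5*X (p(X, D) = 5*X - 4 = -4 + 5*X)
n = -7 (n = (44 + (-4 + 5*(-6))) - 17 = (44 + (-4 - 30)) - 17 = (44 - 34) - 17 = 10 - 17 = -7)
n*(w + U(-21)) = -7*(36 - 21) = -7*15 = -105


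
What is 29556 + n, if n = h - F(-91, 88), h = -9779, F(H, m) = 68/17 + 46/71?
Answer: 1403837/71 ≈ 19772.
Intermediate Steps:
F(H, m) = 330/71 (F(H, m) = 68*(1/17) + 46*(1/71) = 4 + 46/71 = 330/71)
n = -694639/71 (n = -9779 - 1*330/71 = -9779 - 330/71 = -694639/71 ≈ -9783.6)
29556 + n = 29556 - 694639/71 = 1403837/71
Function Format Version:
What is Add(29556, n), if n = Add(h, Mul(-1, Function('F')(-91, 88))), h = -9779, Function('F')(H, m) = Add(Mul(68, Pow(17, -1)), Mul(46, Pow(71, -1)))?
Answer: Rational(1403837, 71) ≈ 19772.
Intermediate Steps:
Function('F')(H, m) = Rational(330, 71) (Function('F')(H, m) = Add(Mul(68, Rational(1, 17)), Mul(46, Rational(1, 71))) = Add(4, Rational(46, 71)) = Rational(330, 71))
n = Rational(-694639, 71) (n = Add(-9779, Mul(-1, Rational(330, 71))) = Add(-9779, Rational(-330, 71)) = Rational(-694639, 71) ≈ -9783.6)
Add(29556, n) = Add(29556, Rational(-694639, 71)) = Rational(1403837, 71)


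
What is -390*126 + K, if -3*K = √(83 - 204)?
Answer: -49140 - 11*I/3 ≈ -49140.0 - 3.6667*I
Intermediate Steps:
K = -11*I/3 (K = -√(83 - 204)/3 = -11*I/3 ≈ -3.6667*I)
-390*126 + K = -390*126 - 11*I/3 = -49140 - 11*I/3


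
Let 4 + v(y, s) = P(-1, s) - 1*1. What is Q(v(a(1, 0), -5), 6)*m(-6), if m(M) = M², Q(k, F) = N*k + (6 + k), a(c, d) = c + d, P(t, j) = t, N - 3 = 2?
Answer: -1080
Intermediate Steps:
N = 5 (N = 3 + 2 = 5)
v(y, s) = -6 (v(y, s) = -4 + (-1 - 1*1) = -4 + (-1 - 1) = -4 - 2 = -6)
Q(k, F) = 6 + 6*k (Q(k, F) = 5*k + (6 + k) = 6 + 6*k)
Q(v(a(1, 0), -5), 6)*m(-6) = (6 + 6*(-6))*(-6)² = (6 - 36)*36 = -30*36 = -1080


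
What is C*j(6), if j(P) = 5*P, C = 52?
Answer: 1560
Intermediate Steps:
C*j(6) = 52*(5*6) = 52*30 = 1560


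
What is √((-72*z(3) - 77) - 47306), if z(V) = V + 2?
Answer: I*√47743 ≈ 218.5*I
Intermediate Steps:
z(V) = 2 + V
√((-72*z(3) - 77) - 47306) = √((-72*(2 + 3) - 77) - 47306) = √((-72*5 - 77) - 47306) = √((-360 - 77) - 47306) = √(-437 - 47306) = √(-47743) = I*√47743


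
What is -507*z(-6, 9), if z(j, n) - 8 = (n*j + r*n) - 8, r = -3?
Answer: 41067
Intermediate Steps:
z(j, n) = -3*n + j*n (z(j, n) = 8 + ((n*j - 3*n) - 8) = 8 + ((j*n - 3*n) - 8) = 8 + ((-3*n + j*n) - 8) = 8 + (-8 - 3*n + j*n) = -3*n + j*n)
-507*z(-6, 9) = -4563*(-3 - 6) = -4563*(-9) = -507*(-81) = 41067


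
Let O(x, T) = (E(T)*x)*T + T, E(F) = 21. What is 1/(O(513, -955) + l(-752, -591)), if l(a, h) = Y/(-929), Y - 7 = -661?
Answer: -929/9558638276 ≈ -9.7190e-8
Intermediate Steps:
Y = -654 (Y = 7 - 661 = -654)
l(a, h) = 654/929 (l(a, h) = -654/(-929) = -654*(-1/929) = 654/929)
O(x, T) = T + 21*T*x (O(x, T) = (21*x)*T + T = 21*T*x + T = T + 21*T*x)
1/(O(513, -955) + l(-752, -591)) = 1/(-955*(1 + 21*513) + 654/929) = 1/(-955*(1 + 10773) + 654/929) = 1/(-955*10774 + 654/929) = 1/(-10289170 + 654/929) = 1/(-9558638276/929) = -929/9558638276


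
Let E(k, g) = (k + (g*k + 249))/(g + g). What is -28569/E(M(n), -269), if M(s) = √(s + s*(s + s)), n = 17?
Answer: -3827160378/42673279 - 4119192696*√595/42673279 ≈ -2444.3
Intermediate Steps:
M(s) = √(s + 2*s²) (M(s) = √(s + s*(2*s)) = √(s + 2*s²))
E(k, g) = (249 + k + g*k)/(2*g) (E(k, g) = (k + (249 + g*k))/((2*g)) = (249 + k + g*k)*(1/(2*g)) = (249 + k + g*k)/(2*g))
-28569/E(M(n), -269) = -28569*(-538/(249 + √(17*(1 + 2*17)) - 269*√17*√(1 + 2*17))) = -28569*(-538/(249 + √(17*(1 + 34)) - 269*√17*√(1 + 34))) = -28569*(-538/(249 + √(17*35) - 269*√595)) = -28569*(-538/(249 + √595 - 269*√595)) = -28569*(-538/(249 - 268*√595)) = -28569/(-249/538 + 134*√595/269)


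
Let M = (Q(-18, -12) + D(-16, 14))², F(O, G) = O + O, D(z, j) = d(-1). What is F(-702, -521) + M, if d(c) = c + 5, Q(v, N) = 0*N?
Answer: -1388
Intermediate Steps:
Q(v, N) = 0
d(c) = 5 + c
D(z, j) = 4 (D(z, j) = 5 - 1 = 4)
F(O, G) = 2*O
M = 16 (M = (0 + 4)² = 4² = 16)
F(-702, -521) + M = 2*(-702) + 16 = -1404 + 16 = -1388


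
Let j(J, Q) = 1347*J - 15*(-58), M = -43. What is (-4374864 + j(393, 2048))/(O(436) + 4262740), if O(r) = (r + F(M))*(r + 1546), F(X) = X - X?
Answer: -1281541/1708964 ≈ -0.74989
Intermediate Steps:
F(X) = 0
j(J, Q) = 870 + 1347*J (j(J, Q) = 1347*J + 870 = 870 + 1347*J)
O(r) = r*(1546 + r) (O(r) = (r + 0)*(r + 1546) = r*(1546 + r))
(-4374864 + j(393, 2048))/(O(436) + 4262740) = (-4374864 + (870 + 1347*393))/(436*(1546 + 436) + 4262740) = (-4374864 + (870 + 529371))/(436*1982 + 4262740) = (-4374864 + 530241)/(864152 + 4262740) = -3844623/5126892 = -3844623*1/5126892 = -1281541/1708964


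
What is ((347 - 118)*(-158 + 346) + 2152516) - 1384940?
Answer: 810628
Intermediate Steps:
((347 - 118)*(-158 + 346) + 2152516) - 1384940 = (229*188 + 2152516) - 1384940 = (43052 + 2152516) - 1384940 = 2195568 - 1384940 = 810628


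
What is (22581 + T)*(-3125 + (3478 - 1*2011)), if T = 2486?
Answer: -41561086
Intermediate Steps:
(22581 + T)*(-3125 + (3478 - 1*2011)) = (22581 + 2486)*(-3125 + (3478 - 1*2011)) = 25067*(-3125 + (3478 - 2011)) = 25067*(-3125 + 1467) = 25067*(-1658) = -41561086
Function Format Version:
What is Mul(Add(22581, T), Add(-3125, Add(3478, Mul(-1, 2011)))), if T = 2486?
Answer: -41561086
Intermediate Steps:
Mul(Add(22581, T), Add(-3125, Add(3478, Mul(-1, 2011)))) = Mul(Add(22581, 2486), Add(-3125, Add(3478, Mul(-1, 2011)))) = Mul(25067, Add(-3125, Add(3478, -2011))) = Mul(25067, Add(-3125, 1467)) = Mul(25067, -1658) = -41561086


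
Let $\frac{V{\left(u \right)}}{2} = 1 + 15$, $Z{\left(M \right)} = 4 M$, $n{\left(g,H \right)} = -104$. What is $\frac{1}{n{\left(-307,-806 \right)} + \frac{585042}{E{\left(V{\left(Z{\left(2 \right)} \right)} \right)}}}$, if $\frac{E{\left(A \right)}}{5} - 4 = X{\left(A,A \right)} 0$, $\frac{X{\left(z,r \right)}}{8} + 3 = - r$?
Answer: $\frac{10}{291481} \approx 3.4308 \cdot 10^{-5}$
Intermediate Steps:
$V{\left(u \right)} = 32$ ($V{\left(u \right)} = 2 \left(1 + 15\right) = 2 \cdot 16 = 32$)
$X{\left(z,r \right)} = -24 - 8 r$ ($X{\left(z,r \right)} = -24 + 8 \left(- r\right) = -24 - 8 r$)
$E{\left(A \right)} = 20$ ($E{\left(A \right)} = 20 + 5 \left(-24 - 8 A\right) 0 = 20 + 5 \cdot 0 = 20 + 0 = 20$)
$\frac{1}{n{\left(-307,-806 \right)} + \frac{585042}{E{\left(V{\left(Z{\left(2 \right)} \right)} \right)}}} = \frac{1}{-104 + \frac{585042}{20}} = \frac{1}{-104 + 585042 \cdot \frac{1}{20}} = \frac{1}{-104 + \frac{292521}{10}} = \frac{1}{\frac{291481}{10}} = \frac{10}{291481}$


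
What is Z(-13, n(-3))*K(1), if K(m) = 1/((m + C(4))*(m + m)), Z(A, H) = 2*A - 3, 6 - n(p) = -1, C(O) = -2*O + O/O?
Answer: 29/12 ≈ 2.4167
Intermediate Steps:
C(O) = 1 - 2*O (C(O) = -2*O + 1 = 1 - 2*O)
n(p) = 7 (n(p) = 6 - 1*(-1) = 6 + 1 = 7)
Z(A, H) = -3 + 2*A
K(m) = 1/(2*m*(-7 + m)) (K(m) = 1/((m + (1 - 2*4))*(m + m)) = 1/((m + (1 - 8))*(2*m)) = 1/((m - 7)*(2*m)) = 1/((-7 + m)*(2*m)) = 1/(2*m*(-7 + m)))
Z(-13, n(-3))*K(1) = (-3 + 2*(-13))*((1/2)/(1*(-7 + 1))) = (-3 - 26)*((1/2)*1/(-6)) = -29*(-1)/(2*6) = -29*(-1/12) = 29/12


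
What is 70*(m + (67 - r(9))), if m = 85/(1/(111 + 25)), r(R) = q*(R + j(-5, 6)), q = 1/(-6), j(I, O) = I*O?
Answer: 813645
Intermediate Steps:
q = -⅙ ≈ -0.16667
r(R) = 5 - R/6 (r(R) = -(R - 5*6)/6 = -(R - 30)/6 = -(-30 + R)/6 = 5 - R/6)
m = 11560 (m = 85/(1/136) = 85*136 = 11560)
70*(m + (67 - r(9))) = 70*(11560 + (67 - (5 - ⅙*9))) = 70*(11560 + (67 - (5 - 3/2))) = 70*(11560 + (67 - 1*7/2)) = 70*(11560 + (67 - 7/2)) = 70*(11560 + 127/2) = 70*(23247/2) = 813645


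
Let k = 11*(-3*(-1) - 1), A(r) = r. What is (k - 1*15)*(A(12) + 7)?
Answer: 133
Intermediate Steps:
k = 22 (k = 11*(3 - 1) = 11*2 = 22)
(k - 1*15)*(A(12) + 7) = (22 - 1*15)*(12 + 7) = (22 - 15)*19 = 7*19 = 133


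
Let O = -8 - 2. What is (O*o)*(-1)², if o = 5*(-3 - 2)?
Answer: 250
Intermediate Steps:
O = -10
o = -25 (o = 5*(-5) = -25)
(O*o)*(-1)² = -10*(-25)*(-1)² = 250*1 = 250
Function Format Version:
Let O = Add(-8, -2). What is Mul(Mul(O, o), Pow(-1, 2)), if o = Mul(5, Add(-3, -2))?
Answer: 250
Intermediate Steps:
O = -10
o = -25 (o = Mul(5, -5) = -25)
Mul(Mul(O, o), Pow(-1, 2)) = Mul(Mul(-10, -25), Pow(-1, 2)) = Mul(250, 1) = 250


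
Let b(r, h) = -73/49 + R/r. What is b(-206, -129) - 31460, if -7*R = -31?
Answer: -317572495/10094 ≈ -31462.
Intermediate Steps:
R = 31/7 (R = -⅐*(-31) = 31/7 ≈ 4.4286)
b(r, h) = -73/49 + 31/(7*r)
b(-206, -129) - 31460 = (1/49)*(217 - 73*(-206))/(-206) - 31460 = (1/49)*(-1/206)*(217 + 15038) - 31460 = (1/49)*(-1/206)*15255 - 31460 = -15255/10094 - 31460 = -317572495/10094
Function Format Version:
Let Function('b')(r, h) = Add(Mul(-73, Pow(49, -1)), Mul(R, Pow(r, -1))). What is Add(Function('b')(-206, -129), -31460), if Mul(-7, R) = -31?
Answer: Rational(-317572495, 10094) ≈ -31462.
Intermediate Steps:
R = Rational(31, 7) (R = Mul(Rational(-1, 7), -31) = Rational(31, 7) ≈ 4.4286)
Function('b')(r, h) = Add(Rational(-73, 49), Mul(Rational(31, 7), Pow(r, -1))) (Function('b')(r, h) = Add(Mul(-73, Pow(49, -1)), Mul(Rational(31, 7), Pow(r, -1))) = Add(Mul(-73, Rational(1, 49)), Mul(Rational(31, 7), Pow(r, -1))) = Add(Rational(-73, 49), Mul(Rational(31, 7), Pow(r, -1))))
Add(Function('b')(-206, -129), -31460) = Add(Mul(Rational(1, 49), Pow(-206, -1), Add(217, Mul(-73, -206))), -31460) = Add(Mul(Rational(1, 49), Rational(-1, 206), Add(217, 15038)), -31460) = Add(Mul(Rational(1, 49), Rational(-1, 206), 15255), -31460) = Add(Rational(-15255, 10094), -31460) = Rational(-317572495, 10094)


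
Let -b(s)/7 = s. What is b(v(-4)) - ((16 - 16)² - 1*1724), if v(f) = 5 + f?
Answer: 1717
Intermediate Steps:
b(s) = -7*s
b(v(-4)) - ((16 - 16)² - 1*1724) = -7*(5 - 4) - ((16 - 16)² - 1*1724) = -7*1 - (0² - 1724) = -7 - (0 - 1724) = -7 - 1*(-1724) = -7 + 1724 = 1717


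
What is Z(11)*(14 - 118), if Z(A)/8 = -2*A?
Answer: 18304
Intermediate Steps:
Z(A) = -16*A (Z(A) = 8*(-2*A) = -16*A)
Z(11)*(14 - 118) = (-16*11)*(14 - 118) = -176*(-104) = 18304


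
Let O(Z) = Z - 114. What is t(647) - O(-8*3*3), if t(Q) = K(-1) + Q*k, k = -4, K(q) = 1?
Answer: -2401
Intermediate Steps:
t(Q) = 1 - 4*Q (t(Q) = 1 + Q*(-4) = 1 - 4*Q)
O(Z) = -114 + Z
t(647) - O(-8*3*3) = (1 - 4*647) - (-114 - 8*3*3) = (1 - 2588) - (-114 - 24*3) = -2587 - (-114 - 72) = -2587 - 1*(-186) = -2587 + 186 = -2401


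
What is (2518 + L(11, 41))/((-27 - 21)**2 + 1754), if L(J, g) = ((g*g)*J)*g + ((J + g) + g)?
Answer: 380371/2029 ≈ 187.47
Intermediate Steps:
L(J, g) = J + 2*g + J*g**3 (L(J, g) = (g**2*J)*g + (J + 2*g) = (J*g**2)*g + (J + 2*g) = J*g**3 + (J + 2*g) = J + 2*g + J*g**3)
(2518 + L(11, 41))/((-27 - 21)**2 + 1754) = (2518 + (11 + 2*41 + 11*41**3))/((-27 - 21)**2 + 1754) = (2518 + (11 + 82 + 11*68921))/((-48)**2 + 1754) = (2518 + (11 + 82 + 758131))/(2304 + 1754) = (2518 + 758224)/4058 = 760742*(1/4058) = 380371/2029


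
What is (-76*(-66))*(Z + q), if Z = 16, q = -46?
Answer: -150480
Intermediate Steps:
(-76*(-66))*(Z + q) = (-76*(-66))*(16 - 46) = 5016*(-30) = -150480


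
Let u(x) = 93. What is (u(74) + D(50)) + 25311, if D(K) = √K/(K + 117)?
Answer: 25404 + 5*√2/167 ≈ 25404.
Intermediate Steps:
D(K) = √K/(117 + K)
(u(74) + D(50)) + 25311 = (93 + √50/(117 + 50)) + 25311 = (93 + (5*√2)/167) + 25311 = (93 + (5*√2)*(1/167)) + 25311 = (93 + 5*√2/167) + 25311 = 25404 + 5*√2/167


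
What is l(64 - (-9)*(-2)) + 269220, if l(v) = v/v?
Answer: 269221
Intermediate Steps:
l(v) = 1
l(64 - (-9)*(-2)) + 269220 = 1 + 269220 = 269221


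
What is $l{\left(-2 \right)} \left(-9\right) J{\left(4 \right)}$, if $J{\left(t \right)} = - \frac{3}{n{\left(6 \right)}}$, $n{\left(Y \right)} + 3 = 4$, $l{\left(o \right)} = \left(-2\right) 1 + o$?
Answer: $-108$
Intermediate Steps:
$l{\left(o \right)} = -2 + o$
$n{\left(Y \right)} = 1$ ($n{\left(Y \right)} = -3 + 4 = 1$)
$J{\left(t \right)} = -3$ ($J{\left(t \right)} = - \frac{3}{1} = \left(-3\right) 1 = -3$)
$l{\left(-2 \right)} \left(-9\right) J{\left(4 \right)} = \left(-2 - 2\right) \left(-9\right) \left(-3\right) = \left(-4\right) \left(-9\right) \left(-3\right) = 36 \left(-3\right) = -108$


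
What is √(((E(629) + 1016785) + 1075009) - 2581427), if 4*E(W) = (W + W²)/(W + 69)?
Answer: I*√238482007017/698 ≈ 699.64*I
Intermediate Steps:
E(W) = (W + W²)/(4*(69 + W)) (E(W) = ((W + W²)/(W + 69))/4 = ((W + W²)/(69 + W))/4 = (W + W²)/(4*(69 + W)))
√(((E(629) + 1016785) + 1075009) - 2581427) = √((((¼)*629*(1 + 629)/(69 + 629) + 1016785) + 1075009) - 2581427) = √((((¼)*629*630/698 + 1016785) + 1075009) - 2581427) = √((((¼)*629*(1/698)*630 + 1016785) + 1075009) - 2581427) = √(((198135/1396 + 1016785) + 1075009) - 2581427) = √((1419629995/1396 + 1075009) - 2581427) = √(2920342559/1396 - 2581427) = √(-683329533/1396) = I*√238482007017/698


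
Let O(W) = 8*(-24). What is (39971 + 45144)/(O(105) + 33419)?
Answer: 85115/33227 ≈ 2.5616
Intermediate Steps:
O(W) = -192
(39971 + 45144)/(O(105) + 33419) = (39971 + 45144)/(-192 + 33419) = 85115/33227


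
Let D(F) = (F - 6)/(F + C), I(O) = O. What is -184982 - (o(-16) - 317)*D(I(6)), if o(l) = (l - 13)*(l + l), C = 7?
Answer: -184982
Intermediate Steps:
o(l) = 2*l*(-13 + l) (o(l) = (-13 + l)*(2*l) = 2*l*(-13 + l))
D(F) = (-6 + F)/(7 + F) (D(F) = (F - 6)/(F + 7) = (-6 + F)/(7 + F))
-184982 - (o(-16) - 317)*D(I(6)) = -184982 - (2*(-16)*(-13 - 16) - 317)*(-6 + 6)/(7 + 6) = -184982 - (2*(-16)*(-29) - 317)*0/13 = -184982 - (928 - 317)*(1/13)*0 = -184982 - 611*0 = -184982 - 1*0 = -184982 + 0 = -184982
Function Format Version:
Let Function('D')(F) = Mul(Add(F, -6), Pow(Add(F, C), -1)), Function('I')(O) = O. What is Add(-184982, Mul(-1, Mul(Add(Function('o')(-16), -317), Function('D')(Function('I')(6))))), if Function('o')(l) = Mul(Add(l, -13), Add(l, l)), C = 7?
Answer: -184982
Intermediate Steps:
Function('o')(l) = Mul(2, l, Add(-13, l)) (Function('o')(l) = Mul(Add(-13, l), Mul(2, l)) = Mul(2, l, Add(-13, l)))
Function('D')(F) = Mul(Pow(Add(7, F), -1), Add(-6, F)) (Function('D')(F) = Mul(Add(F, -6), Pow(Add(F, 7), -1)) = Mul(Add(-6, F), Pow(Add(7, F), -1)) = Mul(Pow(Add(7, F), -1), Add(-6, F)))
Add(-184982, Mul(-1, Mul(Add(Function('o')(-16), -317), Function('D')(Function('I')(6))))) = Add(-184982, Mul(-1, Mul(Add(Mul(2, -16, Add(-13, -16)), -317), Mul(Pow(Add(7, 6), -1), Add(-6, 6))))) = Add(-184982, Mul(-1, Mul(Add(Mul(2, -16, -29), -317), Mul(Pow(13, -1), 0)))) = Add(-184982, Mul(-1, Mul(Add(928, -317), Mul(Rational(1, 13), 0)))) = Add(-184982, Mul(-1, Mul(611, 0))) = Add(-184982, Mul(-1, 0)) = Add(-184982, 0) = -184982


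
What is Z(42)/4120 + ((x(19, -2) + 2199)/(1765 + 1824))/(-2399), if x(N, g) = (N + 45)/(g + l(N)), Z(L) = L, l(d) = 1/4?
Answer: 1234489397/124156358620 ≈ 0.0099430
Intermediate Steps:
l(d) = ¼
x(N, g) = (45 + N)/(¼ + g) (x(N, g) = (N + 45)/(g + ¼) = (45 + N)/(¼ + g))
Z(42)/4120 + ((x(19, -2) + 2199)/(1765 + 1824))/(-2399) = 42/4120 + ((4*(45 + 19)/(1 + 4*(-2)) + 2199)/(1765 + 1824))/(-2399) = 42*(1/4120) + ((4*64/(1 - 8) + 2199)/3589)*(-1/2399) = 21/2060 + ((4*64/(-7) + 2199)*(1/3589))*(-1/2399) = 21/2060 + ((4*(-⅐)*64 + 2199)*(1/3589))*(-1/2399) = 21/2060 + ((-256/7 + 2199)*(1/3589))*(-1/2399) = 21/2060 + ((15137/7)*(1/3589))*(-1/2399) = 21/2060 + (15137/25123)*(-1/2399) = 21/2060 - 15137/60270077 = 1234489397/124156358620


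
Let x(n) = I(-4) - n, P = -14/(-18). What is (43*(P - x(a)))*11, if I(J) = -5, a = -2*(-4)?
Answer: 58652/9 ≈ 6516.9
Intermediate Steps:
a = 8
P = 7/9 (P = -14*(-1/18) = 7/9 ≈ 0.77778)
x(n) = -5 - n
(43*(P - x(a)))*11 = (43*(7/9 - (-5 - 1*8)))*11 = (43*(7/9 - (-5 - 8)))*11 = (43*(7/9 - 1*(-13)))*11 = (43*(7/9 + 13))*11 = (43*(124/9))*11 = (5332/9)*11 = 58652/9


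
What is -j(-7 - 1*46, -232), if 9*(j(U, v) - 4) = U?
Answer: 17/9 ≈ 1.8889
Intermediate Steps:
j(U, v) = 4 + U/9
-j(-7 - 1*46, -232) = -(4 + (-7 - 1*46)/9) = -(4 + (-7 - 46)/9) = -(4 + (⅑)*(-53)) = -(4 - 53/9) = -1*(-17/9) = 17/9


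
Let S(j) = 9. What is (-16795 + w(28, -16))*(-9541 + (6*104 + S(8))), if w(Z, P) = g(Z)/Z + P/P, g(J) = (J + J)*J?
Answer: 149102104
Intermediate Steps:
g(J) = 2*J² (g(J) = (2*J)*J = 2*J²)
w(Z, P) = 1 + 2*Z (w(Z, P) = (2*Z²)/Z + P/P = 2*Z + 1 = 1 + 2*Z)
(-16795 + w(28, -16))*(-9541 + (6*104 + S(8))) = (-16795 + (1 + 2*28))*(-9541 + (6*104 + 9)) = (-16795 + (1 + 56))*(-9541 + (624 + 9)) = (-16795 + 57)*(-9541 + 633) = -16738*(-8908) = 149102104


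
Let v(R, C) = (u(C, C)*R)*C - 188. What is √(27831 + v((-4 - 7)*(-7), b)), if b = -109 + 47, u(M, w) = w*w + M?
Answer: 5*I*√721105 ≈ 4245.9*I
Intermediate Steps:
u(M, w) = M + w² (u(M, w) = w² + M = M + w²)
b = -62
v(R, C) = -188 + C*R*(C + C²) (v(R, C) = ((C + C²)*R)*C - 188 = (R*(C + C²))*C - 188 = C*R*(C + C²) - 188 = -188 + C*R*(C + C²))
√(27831 + v((-4 - 7)*(-7), b)) = √(27831 + (-188 + ((-4 - 7)*(-7))*(-62)²*(1 - 62))) = √(27831 + (-188 - 11*(-7)*3844*(-61))) = √(27831 + (-188 + 77*3844*(-61))) = √(27831 + (-188 - 18055268)) = √(27831 - 18055456) = √(-18027625) = 5*I*√721105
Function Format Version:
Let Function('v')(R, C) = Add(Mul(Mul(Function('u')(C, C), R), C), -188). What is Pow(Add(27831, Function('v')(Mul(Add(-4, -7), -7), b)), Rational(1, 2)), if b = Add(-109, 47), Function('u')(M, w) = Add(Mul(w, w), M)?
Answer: Mul(5, I, Pow(721105, Rational(1, 2))) ≈ Mul(4245.9, I)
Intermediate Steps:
Function('u')(M, w) = Add(M, Pow(w, 2)) (Function('u')(M, w) = Add(Pow(w, 2), M) = Add(M, Pow(w, 2)))
b = -62
Function('v')(R, C) = Add(-188, Mul(C, R, Add(C, Pow(C, 2)))) (Function('v')(R, C) = Add(Mul(Mul(Add(C, Pow(C, 2)), R), C), -188) = Add(Mul(Mul(R, Add(C, Pow(C, 2))), C), -188) = Add(Mul(C, R, Add(C, Pow(C, 2))), -188) = Add(-188, Mul(C, R, Add(C, Pow(C, 2)))))
Pow(Add(27831, Function('v')(Mul(Add(-4, -7), -7), b)), Rational(1, 2)) = Pow(Add(27831, Add(-188, Mul(Mul(Add(-4, -7), -7), Pow(-62, 2), Add(1, -62)))), Rational(1, 2)) = Pow(Add(27831, Add(-188, Mul(Mul(-11, -7), 3844, -61))), Rational(1, 2)) = Pow(Add(27831, Add(-188, Mul(77, 3844, -61))), Rational(1, 2)) = Pow(Add(27831, Add(-188, -18055268)), Rational(1, 2)) = Pow(Add(27831, -18055456), Rational(1, 2)) = Pow(-18027625, Rational(1, 2)) = Mul(5, I, Pow(721105, Rational(1, 2)))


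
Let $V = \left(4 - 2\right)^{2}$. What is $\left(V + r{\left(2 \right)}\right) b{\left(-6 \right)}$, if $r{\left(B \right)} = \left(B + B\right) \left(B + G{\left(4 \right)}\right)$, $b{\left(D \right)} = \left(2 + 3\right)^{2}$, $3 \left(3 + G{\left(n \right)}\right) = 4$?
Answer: $\frac{400}{3} \approx 133.33$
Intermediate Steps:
$V = 4$ ($V = 2^{2} = 4$)
$G{\left(n \right)} = - \frac{5}{3}$ ($G{\left(n \right)} = -3 + \frac{1}{3} \cdot 4 = -3 + \frac{4}{3} = - \frac{5}{3}$)
$b{\left(D \right)} = 25$ ($b{\left(D \right)} = 5^{2} = 25$)
$r{\left(B \right)} = 2 B \left(- \frac{5}{3} + B\right)$ ($r{\left(B \right)} = \left(B + B\right) \left(B - \frac{5}{3}\right) = 2 B \left(- \frac{5}{3} + B\right)$)
$\left(V + r{\left(2 \right)}\right) b{\left(-6 \right)} = \left(4 + \frac{2}{3} \cdot 2 \left(-5 + 3 \cdot 2\right)\right) 25 = \left(4 + \frac{2}{3} \cdot 2 \left(-5 + 6\right)\right) 25 = \left(4 + \frac{2}{3} \cdot 2 \cdot 1\right) 25 = \left(4 + \frac{4}{3}\right) 25 = \frac{16}{3} \cdot 25 = \frac{400}{3}$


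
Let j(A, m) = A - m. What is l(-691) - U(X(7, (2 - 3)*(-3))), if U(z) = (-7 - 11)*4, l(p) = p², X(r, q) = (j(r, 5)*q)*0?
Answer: 477553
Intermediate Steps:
X(r, q) = 0 (X(r, q) = ((r - 1*5)*q)*0 = ((r - 5)*q)*0 = ((-5 + r)*q)*0 = (q*(-5 + r))*0 = 0)
U(z) = -72 (U(z) = -18*4 = -72)
l(-691) - U(X(7, (2 - 3)*(-3))) = (-691)² - 1*(-72) = 477481 + 72 = 477553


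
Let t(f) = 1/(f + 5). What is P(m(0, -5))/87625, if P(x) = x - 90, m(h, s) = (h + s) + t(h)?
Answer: -474/438125 ≈ -0.0010819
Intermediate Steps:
t(f) = 1/(5 + f)
m(h, s) = h + s + 1/(5 + h) (m(h, s) = (h + s) + 1/(5 + h) = h + s + 1/(5 + h))
P(x) = -90 + x
P(m(0, -5))/87625 = (-90 + (1 + (5 + 0)*(0 - 5))/(5 + 0))/87625 = (-90 + (1 + 5*(-5))/5)*(1/87625) = (-90 + (1 - 25)/5)*(1/87625) = (-90 + (⅕)*(-24))*(1/87625) = (-90 - 24/5)*(1/87625) = -474/5*1/87625 = -474/438125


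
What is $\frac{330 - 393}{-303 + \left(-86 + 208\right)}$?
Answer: $\frac{63}{181} \approx 0.34807$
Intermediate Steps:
$\frac{330 - 393}{-303 + \left(-86 + 208\right)} = - \frac{63}{-303 + 122} = - \frac{63}{-181} = \left(-63\right) \left(- \frac{1}{181}\right) = \frac{63}{181}$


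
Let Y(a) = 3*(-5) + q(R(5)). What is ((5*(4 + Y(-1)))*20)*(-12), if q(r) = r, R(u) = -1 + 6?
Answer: 7200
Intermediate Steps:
R(u) = 5
Y(a) = -10 (Y(a) = 3*(-5) + 5 = -15 + 5 = -10)
((5*(4 + Y(-1)))*20)*(-12) = ((5*(4 - 10))*20)*(-12) = ((5*(-6))*20)*(-12) = -30*20*(-12) = -600*(-12) = 7200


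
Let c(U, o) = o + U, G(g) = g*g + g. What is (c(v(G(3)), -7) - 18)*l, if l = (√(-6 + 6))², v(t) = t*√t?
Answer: 0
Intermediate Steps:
G(g) = g + g² (G(g) = g² + g = g + g²)
v(t) = t^(3/2)
l = 0 (l = (√0)² = 0² = 0)
c(U, o) = U + o
(c(v(G(3)), -7) - 18)*l = (((3*(1 + 3))^(3/2) - 7) - 18)*0 = (((3*4)^(3/2) - 7) - 18)*0 = ((12^(3/2) - 7) - 18)*0 = ((24*√3 - 7) - 18)*0 = ((-7 + 24*√3) - 18)*0 = (-25 + 24*√3)*0 = 0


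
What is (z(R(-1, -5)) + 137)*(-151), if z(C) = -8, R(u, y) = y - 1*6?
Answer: -19479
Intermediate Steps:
R(u, y) = -6 + y (R(u, y) = y - 6 = -6 + y)
(z(R(-1, -5)) + 137)*(-151) = (-8 + 137)*(-151) = 129*(-151) = -19479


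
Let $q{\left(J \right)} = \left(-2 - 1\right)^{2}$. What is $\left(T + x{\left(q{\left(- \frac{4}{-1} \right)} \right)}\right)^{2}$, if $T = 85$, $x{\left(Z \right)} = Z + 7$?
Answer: $10201$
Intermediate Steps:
$q{\left(J \right)} = 9$ ($q{\left(J \right)} = \left(-3\right)^{2} = 9$)
$x{\left(Z \right)} = 7 + Z$
$\left(T + x{\left(q{\left(- \frac{4}{-1} \right)} \right)}\right)^{2} = \left(85 + \left(7 + 9\right)\right)^{2} = \left(85 + 16\right)^{2} = 101^{2} = 10201$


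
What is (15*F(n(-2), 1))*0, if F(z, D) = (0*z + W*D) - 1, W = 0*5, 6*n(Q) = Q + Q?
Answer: 0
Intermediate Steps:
n(Q) = Q/3 (n(Q) = (Q + Q)/6 = (2*Q)/6 = Q/3)
W = 0
F(z, D) = -1 (F(z, D) = (0*z + 0*D) - 1 = (0 + 0) - 1 = 0 - 1 = -1)
(15*F(n(-2), 1))*0 = (15*(-1))*0 = -15*0 = 0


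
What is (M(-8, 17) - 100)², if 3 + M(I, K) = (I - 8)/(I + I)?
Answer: 10404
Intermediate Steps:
M(I, K) = -3 + (-8 + I)/(2*I) (M(I, K) = -3 + (I - 8)/(I + I) = -3 + (-8 + I)/((2*I)) = -3 + (-8 + I)*(1/(2*I)) = -3 + (-8 + I)/(2*I))
(M(-8, 17) - 100)² = ((-5/2 - 4/(-8)) - 100)² = ((-5/2 - 4*(-⅛)) - 100)² = ((-5/2 + ½) - 100)² = (-2 - 100)² = (-102)² = 10404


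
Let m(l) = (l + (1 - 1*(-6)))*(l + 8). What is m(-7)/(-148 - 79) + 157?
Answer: 157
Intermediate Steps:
m(l) = (7 + l)*(8 + l) (m(l) = (l + (1 + 6))*(8 + l) = (l + 7)*(8 + l) = (7 + l)*(8 + l))
m(-7)/(-148 - 79) + 157 = (56 + (-7)² + 15*(-7))/(-148 - 79) + 157 = (56 + 49 - 105)/(-227) + 157 = 0*(-1/227) + 157 = 0 + 157 = 157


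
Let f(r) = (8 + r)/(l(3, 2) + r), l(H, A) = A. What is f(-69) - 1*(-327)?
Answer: 21970/67 ≈ 327.91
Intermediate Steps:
f(r) = (8 + r)/(2 + r)
f(-69) - 1*(-327) = (8 - 69)/(2 - 69) - 1*(-327) = -61/(-67) + 327 = -1/67*(-61) + 327 = 61/67 + 327 = 21970/67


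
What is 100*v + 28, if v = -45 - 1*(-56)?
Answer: 1128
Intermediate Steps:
v = 11 (v = -45 + 56 = 11)
100*v + 28 = 100*11 + 28 = 1100 + 28 = 1128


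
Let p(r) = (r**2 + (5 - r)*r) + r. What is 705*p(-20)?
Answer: -84600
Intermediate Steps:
p(r) = r + r**2 + r*(5 - r) (p(r) = (r**2 + r*(5 - r)) + r = r + r**2 + r*(5 - r))
705*p(-20) = 705*(6*(-20)) = 705*(-120) = -84600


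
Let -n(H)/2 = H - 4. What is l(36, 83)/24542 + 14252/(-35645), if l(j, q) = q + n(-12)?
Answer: -345673409/874799590 ≈ -0.39515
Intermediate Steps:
n(H) = 8 - 2*H (n(H) = -2*(H - 4) = -2*(-4 + H) = 8 - 2*H)
l(j, q) = 32 + q (l(j, q) = q + (8 - 2*(-12)) = q + (8 + 24) = q + 32 = 32 + q)
l(36, 83)/24542 + 14252/(-35645) = (32 + 83)/24542 + 14252/(-35645) = 115*(1/24542) + 14252*(-1/35645) = 115/24542 - 14252/35645 = -345673409/874799590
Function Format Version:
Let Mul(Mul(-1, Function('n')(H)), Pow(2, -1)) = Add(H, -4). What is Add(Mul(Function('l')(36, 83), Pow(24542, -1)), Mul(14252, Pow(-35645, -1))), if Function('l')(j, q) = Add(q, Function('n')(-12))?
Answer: Rational(-345673409, 874799590) ≈ -0.39515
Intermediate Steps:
Function('n')(H) = Add(8, Mul(-2, H)) (Function('n')(H) = Mul(-2, Add(H, -4)) = Mul(-2, Add(-4, H)) = Add(8, Mul(-2, H)))
Function('l')(j, q) = Add(32, q) (Function('l')(j, q) = Add(q, Add(8, Mul(-2, -12))) = Add(q, Add(8, 24)) = Add(q, 32) = Add(32, q))
Add(Mul(Function('l')(36, 83), Pow(24542, -1)), Mul(14252, Pow(-35645, -1))) = Add(Mul(Add(32, 83), Pow(24542, -1)), Mul(14252, Pow(-35645, -1))) = Add(Mul(115, Rational(1, 24542)), Mul(14252, Rational(-1, 35645))) = Add(Rational(115, 24542), Rational(-14252, 35645)) = Rational(-345673409, 874799590)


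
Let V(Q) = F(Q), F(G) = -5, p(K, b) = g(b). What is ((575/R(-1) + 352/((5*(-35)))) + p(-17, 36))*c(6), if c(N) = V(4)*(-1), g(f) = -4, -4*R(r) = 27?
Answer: -430904/945 ≈ -455.98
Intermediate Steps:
R(r) = -27/4 (R(r) = -¼*27 = -27/4)
p(K, b) = -4
V(Q) = -5
c(N) = 5 (c(N) = -5*(-1) = 5)
((575/R(-1) + 352/((5*(-35)))) + p(-17, 36))*c(6) = ((575/(-27/4) + 352/((5*(-35)))) - 4)*5 = ((575*(-4/27) + 352/(-175)) - 4)*5 = ((-2300/27 + 352*(-1/175)) - 4)*5 = ((-2300/27 - 352/175) - 4)*5 = (-412004/4725 - 4)*5 = -430904/4725*5 = -430904/945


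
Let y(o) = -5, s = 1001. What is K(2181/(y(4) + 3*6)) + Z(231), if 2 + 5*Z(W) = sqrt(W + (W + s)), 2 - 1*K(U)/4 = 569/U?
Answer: -65062/10905 + sqrt(1463)/5 ≈ 1.6836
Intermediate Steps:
K(U) = 8 - 2276/U
Z(W) = -2/5 + sqrt(1001 + 2*W)/5 (Z(W) = -2/5 + sqrt(W + (W + 1001))/5 = -2/5 + sqrt(W + (1001 + W))/5 = -2/5 + sqrt(1001 + 2*W)/5)
K(2181/(y(4) + 3*6)) + Z(231) = (8 - 2276/(2181/(-5 + 3*6))) + (-2/5 + sqrt(1001 + 2*231)/5) = (8 - 2276/(2181/(-5 + 18))) + (-2/5 + sqrt(1001 + 462)/5) = (8 - 2276/(2181/13)) + (-2/5 + sqrt(1463)/5) = (8 - 2276/(2181*(1/13))) + (-2/5 + sqrt(1463)/5) = (8 - 2276/2181/13) + (-2/5 + sqrt(1463)/5) = (8 - 2276*13/2181) + (-2/5 + sqrt(1463)/5) = (8 - 29588/2181) + (-2/5 + sqrt(1463)/5) = -12140/2181 + (-2/5 + sqrt(1463)/5) = -65062/10905 + sqrt(1463)/5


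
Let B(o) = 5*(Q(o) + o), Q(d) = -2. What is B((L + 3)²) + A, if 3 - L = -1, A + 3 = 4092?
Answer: 4324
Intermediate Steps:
A = 4089 (A = -3 + 4092 = 4089)
L = 4 (L = 3 - 1*(-1) = 3 + 1 = 4)
B(o) = -10 + 5*o (B(o) = 5*(-2 + o) = -10 + 5*o)
B((L + 3)²) + A = (-10 + 5*(4 + 3)²) + 4089 = (-10 + 5*7²) + 4089 = (-10 + 5*49) + 4089 = (-10 + 245) + 4089 = 235 + 4089 = 4324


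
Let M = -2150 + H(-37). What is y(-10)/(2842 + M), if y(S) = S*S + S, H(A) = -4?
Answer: 45/344 ≈ 0.13081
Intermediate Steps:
y(S) = S + S**2 (y(S) = S**2 + S = S + S**2)
M = -2154 (M = -2150 - 4 = -2154)
y(-10)/(2842 + M) = (-10*(1 - 10))/(2842 - 2154) = (-10*(-9))/688 = (1/688)*90 = 45/344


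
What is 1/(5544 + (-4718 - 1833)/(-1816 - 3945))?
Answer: 5761/31945535 ≈ 0.00018034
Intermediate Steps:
1/(5544 + (-4718 - 1833)/(-1816 - 3945)) = 1/(5544 - 6551/(-5761)) = 1/(5544 - 6551*(-1/5761)) = 1/(5544 + 6551/5761) = 1/(31945535/5761) = 5761/31945535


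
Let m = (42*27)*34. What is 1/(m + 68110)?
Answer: 1/106666 ≈ 9.3751e-6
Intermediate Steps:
m = 38556 (m = 1134*34 = 38556)
1/(m + 68110) = 1/(38556 + 68110) = 1/106666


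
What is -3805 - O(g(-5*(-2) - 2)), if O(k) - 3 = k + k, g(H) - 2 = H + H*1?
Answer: -3844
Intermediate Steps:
g(H) = 2 + 2*H (g(H) = 2 + (H + H*1) = 2 + (H + H) = 2 + 2*H)
O(k) = 3 + 2*k (O(k) = 3 + (k + k) = 3 + 2*k)
-3805 - O(g(-5*(-2) - 2)) = -3805 - (3 + 2*(2 + 2*(-5*(-2) - 2))) = -3805 - (3 + 2*(2 + 2*(10 - 2))) = -3805 - (3 + 2*(2 + 2*8)) = -3805 - (3 + 2*(2 + 16)) = -3805 - (3 + 2*18) = -3805 - (3 + 36) = -3805 - 1*39 = -3805 - 39 = -3844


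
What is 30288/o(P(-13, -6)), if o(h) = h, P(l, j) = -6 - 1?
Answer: -30288/7 ≈ -4326.9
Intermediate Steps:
P(l, j) = -7
30288/o(P(-13, -6)) = 30288/(-7) = 30288*(-⅐) = -30288/7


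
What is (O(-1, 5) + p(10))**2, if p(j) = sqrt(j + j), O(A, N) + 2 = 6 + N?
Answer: 101 + 36*sqrt(5) ≈ 181.50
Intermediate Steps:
O(A, N) = 4 + N (O(A, N) = -2 + (6 + N) = 4 + N)
p(j) = sqrt(2)*sqrt(j) (p(j) = sqrt(2*j) = sqrt(2)*sqrt(j))
(O(-1, 5) + p(10))**2 = ((4 + 5) + sqrt(2)*sqrt(10))**2 = (9 + 2*sqrt(5))**2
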